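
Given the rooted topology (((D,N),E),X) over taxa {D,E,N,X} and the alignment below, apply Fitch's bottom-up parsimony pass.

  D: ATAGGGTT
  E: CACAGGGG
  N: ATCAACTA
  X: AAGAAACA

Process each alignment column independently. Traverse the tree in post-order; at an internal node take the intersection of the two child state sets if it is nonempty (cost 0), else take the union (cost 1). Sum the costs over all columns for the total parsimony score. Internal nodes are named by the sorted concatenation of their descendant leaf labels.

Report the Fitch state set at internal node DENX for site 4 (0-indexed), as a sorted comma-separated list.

DN@0: {A} ∩ {A} = {A} (intersection, +0)
DEN@0: {A} ∪ {C} = {A,C} (union, +1)
DENX@0: {A,C} ∩ {A} = {A} (intersection, +0)
DN@1: {T} ∩ {T} = {T} (intersection, +0)
DEN@1: {T} ∪ {A} = {A,T} (union, +1)
DENX@1: {A,T} ∩ {A} = {A} (intersection, +0)
DN@2: {A} ∪ {C} = {A,C} (union, +1)
DEN@2: {A,C} ∩ {C} = {C} (intersection, +0)
DENX@2: {C} ∪ {G} = {C,G} (union, +1)
DN@3: {G} ∪ {A} = {A,G} (union, +1)
DEN@3: {A,G} ∩ {A} = {A} (intersection, +0)
DENX@3: {A} ∩ {A} = {A} (intersection, +0)
DN@4: {G} ∪ {A} = {A,G} (union, +1)
DEN@4: {A,G} ∩ {G} = {G} (intersection, +0)
DENX@4: {G} ∪ {A} = {A,G} (union, +1)
DN@5: {G} ∪ {C} = {C,G} (union, +1)
DEN@5: {C,G} ∩ {G} = {G} (intersection, +0)
DENX@5: {G} ∪ {A} = {A,G} (union, +1)
DN@6: {T} ∩ {T} = {T} (intersection, +0)
DEN@6: {T} ∪ {G} = {G,T} (union, +1)
DENX@6: {G,T} ∪ {C} = {C,G,T} (union, +1)
DN@7: {T} ∪ {A} = {A,T} (union, +1)
DEN@7: {A,T} ∪ {G} = {A,G,T} (union, +1)
DENX@7: {A,G,T} ∩ {A} = {A} (intersection, +0)
per-site changes: [1, 1, 2, 1, 2, 2, 2, 2]; total = 13

A,G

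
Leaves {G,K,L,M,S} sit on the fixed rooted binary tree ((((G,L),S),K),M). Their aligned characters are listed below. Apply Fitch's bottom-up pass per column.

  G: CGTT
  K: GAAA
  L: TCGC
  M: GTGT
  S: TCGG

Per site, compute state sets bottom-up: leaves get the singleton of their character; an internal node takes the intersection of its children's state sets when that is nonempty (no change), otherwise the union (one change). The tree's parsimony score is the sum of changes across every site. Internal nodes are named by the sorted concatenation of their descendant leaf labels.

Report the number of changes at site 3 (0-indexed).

3

[col 0] GL: children G:{C}, L:{T} ∪→ {C,T}; cost 1
[col 0] GLS: children GL:{C,T}, S:{T} ∩→ {T}; cost 0
[col 0] GKLS: children GLS:{T}, K:{G} ∪→ {G,T}; cost 1
[col 0] GKLMS: children GKLS:{G,T}, M:{G} ∩→ {G}; cost 0
[col 1] GL: children G:{G}, L:{C} ∪→ {C,G}; cost 1
[col 1] GLS: children GL:{C,G}, S:{C} ∩→ {C}; cost 0
[col 1] GKLS: children GLS:{C}, K:{A} ∪→ {A,C}; cost 1
[col 1] GKLMS: children GKLS:{A,C}, M:{T} ∪→ {A,C,T}; cost 1
[col 2] GL: children G:{T}, L:{G} ∪→ {G,T}; cost 1
[col 2] GLS: children GL:{G,T}, S:{G} ∩→ {G}; cost 0
[col 2] GKLS: children GLS:{G}, K:{A} ∪→ {A,G}; cost 1
[col 2] GKLMS: children GKLS:{A,G}, M:{G} ∩→ {G}; cost 0
[col 3] GL: children G:{T}, L:{C} ∪→ {C,T}; cost 1
[col 3] GLS: children GL:{C,T}, S:{G} ∪→ {C,G,T}; cost 1
[col 3] GKLS: children GLS:{C,G,T}, K:{A} ∪→ {A,C,G,T}; cost 1
[col 3] GKLMS: children GKLS:{A,C,G,T}, M:{T} ∩→ {T}; cost 0
per-site changes: [2, 3, 2, 3]; total = 10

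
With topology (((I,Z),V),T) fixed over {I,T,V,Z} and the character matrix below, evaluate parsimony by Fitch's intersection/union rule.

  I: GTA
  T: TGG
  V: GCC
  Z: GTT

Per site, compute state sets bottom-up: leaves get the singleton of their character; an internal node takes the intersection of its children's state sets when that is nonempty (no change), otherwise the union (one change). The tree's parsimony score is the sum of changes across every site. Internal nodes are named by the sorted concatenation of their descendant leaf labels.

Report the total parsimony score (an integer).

[col 0] IZ: children I:{G}, Z:{G} ∩→ {G}; cost 0
[col 0] IVZ: children IZ:{G}, V:{G} ∩→ {G}; cost 0
[col 0] ITVZ: children IVZ:{G}, T:{T} ∪→ {G,T}; cost 1
[col 1] IZ: children I:{T}, Z:{T} ∩→ {T}; cost 0
[col 1] IVZ: children IZ:{T}, V:{C} ∪→ {C,T}; cost 1
[col 1] ITVZ: children IVZ:{C,T}, T:{G} ∪→ {C,G,T}; cost 1
[col 2] IZ: children I:{A}, Z:{T} ∪→ {A,T}; cost 1
[col 2] IVZ: children IZ:{A,T}, V:{C} ∪→ {A,C,T}; cost 1
[col 2] ITVZ: children IVZ:{A,C,T}, T:{G} ∪→ {A,C,G,T}; cost 1
per-site changes: [1, 2, 3]; total = 6

6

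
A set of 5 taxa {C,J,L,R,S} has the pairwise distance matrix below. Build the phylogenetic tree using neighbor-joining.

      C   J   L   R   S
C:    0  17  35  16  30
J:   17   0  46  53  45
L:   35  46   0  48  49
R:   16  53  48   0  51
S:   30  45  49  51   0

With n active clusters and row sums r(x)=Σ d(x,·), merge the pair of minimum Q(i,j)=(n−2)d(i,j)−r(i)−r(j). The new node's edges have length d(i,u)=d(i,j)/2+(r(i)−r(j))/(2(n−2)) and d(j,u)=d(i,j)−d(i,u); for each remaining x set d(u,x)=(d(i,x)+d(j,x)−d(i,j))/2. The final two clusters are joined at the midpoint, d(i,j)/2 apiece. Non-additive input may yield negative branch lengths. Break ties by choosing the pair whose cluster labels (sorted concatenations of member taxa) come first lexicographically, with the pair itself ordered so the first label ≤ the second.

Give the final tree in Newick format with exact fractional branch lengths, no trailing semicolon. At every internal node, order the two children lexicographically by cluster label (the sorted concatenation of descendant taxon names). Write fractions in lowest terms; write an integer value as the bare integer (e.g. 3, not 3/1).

1. join C+R (d=16, Q=-218) ⇒ CR; edges |C|=-11/3, |R|=59/3
  updated: d(CR,J)=27, d(CR,L)=67/2, d(CR,S)=65/2
2. join CR+J (d=27, Q=-157) ⇒ CJR; edges |CR|=29/4, |J|=79/4
  updated: d(CJR,L)=105/4, d(CJR,S)=101/4
3. join CJR+L (d=105/4, Q=-201/2) ⇒ CJLR; edges |CJR|=5/4, |L|=25
  updated: d(CJLR,S)=24
4. join CJLR+S (d=24) ⇒ CJLRS; edges |CJLR|=12, |S|=12
final tree: ((((C:-11/3,R:59/3):29/4,J:79/4):5/4,L:25):12,S:12)
total length: 373/4

((((C:-11/3,R:59/3):29/4,J:79/4):5/4,L:25):12,S:12)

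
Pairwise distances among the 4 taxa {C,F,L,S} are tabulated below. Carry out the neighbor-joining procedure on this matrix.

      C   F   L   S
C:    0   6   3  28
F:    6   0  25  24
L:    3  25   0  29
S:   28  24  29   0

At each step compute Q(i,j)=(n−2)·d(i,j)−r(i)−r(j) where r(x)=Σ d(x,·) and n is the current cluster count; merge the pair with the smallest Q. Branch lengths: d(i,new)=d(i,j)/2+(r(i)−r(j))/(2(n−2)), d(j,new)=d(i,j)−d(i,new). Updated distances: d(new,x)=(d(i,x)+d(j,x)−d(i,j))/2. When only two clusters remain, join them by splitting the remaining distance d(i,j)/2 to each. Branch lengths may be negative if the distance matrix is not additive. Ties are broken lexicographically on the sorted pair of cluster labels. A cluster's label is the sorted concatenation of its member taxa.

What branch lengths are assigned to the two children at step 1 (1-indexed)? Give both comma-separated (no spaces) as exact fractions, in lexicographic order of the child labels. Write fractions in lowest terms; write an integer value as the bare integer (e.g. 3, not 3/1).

step 1: merge (C,L) at d=3, Q=-88; branch lengths C→-7/2, L→13/2; new cluster CL
  updated: d(CL,F)=14, d(CL,S)=27
step 2: merge (CL,F) at d=14, Q=-65; branch lengths CL→17/2, F→11/2; new cluster CFL
  updated: d(CFL,S)=37/2
step 3: merge (CFL,S) at d=37/2; branch lengths CFL→37/4, S→37/4; new cluster CFLS
final tree: (((C:-7/2,L:13/2):17/2,F:11/2):37/4,S:37/4)
total length: 71/2

-7/2,13/2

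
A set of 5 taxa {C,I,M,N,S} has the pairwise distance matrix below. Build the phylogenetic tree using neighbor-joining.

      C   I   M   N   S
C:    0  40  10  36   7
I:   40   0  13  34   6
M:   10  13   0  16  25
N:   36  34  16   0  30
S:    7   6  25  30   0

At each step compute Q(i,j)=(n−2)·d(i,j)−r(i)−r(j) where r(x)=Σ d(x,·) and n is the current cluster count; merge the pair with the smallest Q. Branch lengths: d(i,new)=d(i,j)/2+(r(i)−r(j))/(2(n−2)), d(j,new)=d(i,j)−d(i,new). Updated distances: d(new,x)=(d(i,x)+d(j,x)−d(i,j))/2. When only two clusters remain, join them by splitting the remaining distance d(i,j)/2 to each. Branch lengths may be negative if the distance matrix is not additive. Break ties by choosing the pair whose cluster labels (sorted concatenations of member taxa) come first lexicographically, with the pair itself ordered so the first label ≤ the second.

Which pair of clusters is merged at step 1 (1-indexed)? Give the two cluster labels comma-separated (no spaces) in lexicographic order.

I,S

iteration 1: select I,S (d=6, Q=-143); attach at lengths (43/6, -7/6); label the merged cluster IS
  updated: d(C,IS)=41/2, d(IS,M)=16, d(IS,N)=29
iteration 2: select C,IS (d=41/2, Q=-91); attach at lengths (21/2, 10); label the merged cluster CIS
  updated: d(CIS,M)=11/4, d(CIS,N)=89/4
iteration 3: select CIS,M (d=11/4, Q=-41); attach at lengths (9/2, -7/4); label the merged cluster CIMS
  updated: d(CIMS,N)=71/4
iteration 4: select CIMS,N (d=71/4); attach at lengths (71/8, 71/8); label the merged cluster CIMNS
final tree: (((C:21/2,(I:43/6,S:-7/6):10):9/2,M:-7/4):71/8,N:71/8)
total length: 47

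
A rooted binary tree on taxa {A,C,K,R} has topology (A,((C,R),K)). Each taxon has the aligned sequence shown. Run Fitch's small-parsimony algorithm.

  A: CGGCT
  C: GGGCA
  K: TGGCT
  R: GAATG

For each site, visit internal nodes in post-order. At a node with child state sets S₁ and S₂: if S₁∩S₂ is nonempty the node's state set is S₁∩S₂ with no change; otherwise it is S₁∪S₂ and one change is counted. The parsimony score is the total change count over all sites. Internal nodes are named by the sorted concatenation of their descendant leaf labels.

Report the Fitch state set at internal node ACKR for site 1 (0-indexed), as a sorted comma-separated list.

CR@0: {G} ∩ {G} = {G} (intersection, +0)
CKR@0: {G} ∪ {T} = {G,T} (union, +1)
ACKR@0: {C} ∪ {G,T} = {C,G,T} (union, +1)
CR@1: {G} ∪ {A} = {A,G} (union, +1)
CKR@1: {A,G} ∩ {G} = {G} (intersection, +0)
ACKR@1: {G} ∩ {G} = {G} (intersection, +0)
CR@2: {G} ∪ {A} = {A,G} (union, +1)
CKR@2: {A,G} ∩ {G} = {G} (intersection, +0)
ACKR@2: {G} ∩ {G} = {G} (intersection, +0)
CR@3: {C} ∪ {T} = {C,T} (union, +1)
CKR@3: {C,T} ∩ {C} = {C} (intersection, +0)
ACKR@3: {C} ∩ {C} = {C} (intersection, +0)
CR@4: {A} ∪ {G} = {A,G} (union, +1)
CKR@4: {A,G} ∪ {T} = {A,G,T} (union, +1)
ACKR@4: {T} ∩ {A,G,T} = {T} (intersection, +0)
per-site changes: [2, 1, 1, 1, 2]; total = 7

G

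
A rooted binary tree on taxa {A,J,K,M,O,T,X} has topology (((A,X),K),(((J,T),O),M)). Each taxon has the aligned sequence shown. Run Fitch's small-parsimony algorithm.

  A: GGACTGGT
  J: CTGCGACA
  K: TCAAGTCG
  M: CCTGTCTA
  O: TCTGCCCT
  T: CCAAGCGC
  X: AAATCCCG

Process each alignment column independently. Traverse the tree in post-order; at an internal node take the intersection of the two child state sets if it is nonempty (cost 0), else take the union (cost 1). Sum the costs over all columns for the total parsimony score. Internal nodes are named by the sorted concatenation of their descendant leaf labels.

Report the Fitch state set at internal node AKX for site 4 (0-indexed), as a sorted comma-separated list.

C,G,T

site 0, node AX: A={G} ∪ X={A} → {A,G} (+1)
site 0, node AKX: AX={A,G} ∪ K={T} → {A,G,T} (+1)
site 0, node JT: J={C} ∩ T={C} → {C} (+0)
site 0, node JOT: JT={C} ∪ O={T} → {C,T} (+1)
site 0, node JMOT: JOT={C,T} ∩ M={C} → {C} (+0)
site 0, node AJKMOTX: AKX={A,G,T} ∪ JMOT={C} → {A,C,G,T} (+1)
site 1, node AX: A={G} ∪ X={A} → {A,G} (+1)
site 1, node AKX: AX={A,G} ∪ K={C} → {A,C,G} (+1)
site 1, node JT: J={T} ∪ T={C} → {C,T} (+1)
site 1, node JOT: JT={C,T} ∩ O={C} → {C} (+0)
site 1, node JMOT: JOT={C} ∩ M={C} → {C} (+0)
site 1, node AJKMOTX: AKX={A,C,G} ∩ JMOT={C} → {C} (+0)
site 2, node AX: A={A} ∩ X={A} → {A} (+0)
site 2, node AKX: AX={A} ∩ K={A} → {A} (+0)
site 2, node JT: J={G} ∪ T={A} → {A,G} (+1)
site 2, node JOT: JT={A,G} ∪ O={T} → {A,G,T} (+1)
site 2, node JMOT: JOT={A,G,T} ∩ M={T} → {T} (+0)
site 2, node AJKMOTX: AKX={A} ∪ JMOT={T} → {A,T} (+1)
site 3, node AX: A={C} ∪ X={T} → {C,T} (+1)
site 3, node AKX: AX={C,T} ∪ K={A} → {A,C,T} (+1)
site 3, node JT: J={C} ∪ T={A} → {A,C} (+1)
site 3, node JOT: JT={A,C} ∪ O={G} → {A,C,G} (+1)
site 3, node JMOT: JOT={A,C,G} ∩ M={G} → {G} (+0)
site 3, node AJKMOTX: AKX={A,C,T} ∪ JMOT={G} → {A,C,G,T} (+1)
site 4, node AX: A={T} ∪ X={C} → {C,T} (+1)
site 4, node AKX: AX={C,T} ∪ K={G} → {C,G,T} (+1)
site 4, node JT: J={G} ∩ T={G} → {G} (+0)
site 4, node JOT: JT={G} ∪ O={C} → {C,G} (+1)
site 4, node JMOT: JOT={C,G} ∪ M={T} → {C,G,T} (+1)
site 4, node AJKMOTX: AKX={C,G,T} ∩ JMOT={C,G,T} → {C,G,T} (+0)
site 5, node AX: A={G} ∪ X={C} → {C,G} (+1)
site 5, node AKX: AX={C,G} ∪ K={T} → {C,G,T} (+1)
site 5, node JT: J={A} ∪ T={C} → {A,C} (+1)
site 5, node JOT: JT={A,C} ∩ O={C} → {C} (+0)
site 5, node JMOT: JOT={C} ∩ M={C} → {C} (+0)
site 5, node AJKMOTX: AKX={C,G,T} ∩ JMOT={C} → {C} (+0)
site 6, node AX: A={G} ∪ X={C} → {C,G} (+1)
site 6, node AKX: AX={C,G} ∩ K={C} → {C} (+0)
site 6, node JT: J={C} ∪ T={G} → {C,G} (+1)
site 6, node JOT: JT={C,G} ∩ O={C} → {C} (+0)
site 6, node JMOT: JOT={C} ∪ M={T} → {C,T} (+1)
site 6, node AJKMOTX: AKX={C} ∩ JMOT={C,T} → {C} (+0)
site 7, node AX: A={T} ∪ X={G} → {G,T} (+1)
site 7, node AKX: AX={G,T} ∩ K={G} → {G} (+0)
site 7, node JT: J={A} ∪ T={C} → {A,C} (+1)
site 7, node JOT: JT={A,C} ∪ O={T} → {A,C,T} (+1)
site 7, node JMOT: JOT={A,C,T} ∩ M={A} → {A} (+0)
site 7, node AJKMOTX: AKX={G} ∪ JMOT={A} → {A,G} (+1)
per-site changes: [4, 3, 3, 5, 4, 3, 3, 4]; total = 29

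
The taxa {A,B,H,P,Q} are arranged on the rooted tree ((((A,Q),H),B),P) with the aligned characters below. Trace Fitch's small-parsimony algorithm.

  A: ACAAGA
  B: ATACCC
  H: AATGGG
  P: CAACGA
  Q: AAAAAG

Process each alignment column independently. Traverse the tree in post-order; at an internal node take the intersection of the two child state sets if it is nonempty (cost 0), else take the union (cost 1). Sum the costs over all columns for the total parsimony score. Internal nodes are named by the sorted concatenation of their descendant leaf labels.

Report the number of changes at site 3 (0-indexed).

2

site 0, node AQ: A={A} ∩ Q={A} → {A} (+0)
site 0, node AHQ: AQ={A} ∩ H={A} → {A} (+0)
site 0, node ABHQ: AHQ={A} ∩ B={A} → {A} (+0)
site 0, node ABHPQ: ABHQ={A} ∪ P={C} → {A,C} (+1)
site 1, node AQ: A={C} ∪ Q={A} → {A,C} (+1)
site 1, node AHQ: AQ={A,C} ∩ H={A} → {A} (+0)
site 1, node ABHQ: AHQ={A} ∪ B={T} → {A,T} (+1)
site 1, node ABHPQ: ABHQ={A,T} ∩ P={A} → {A} (+0)
site 2, node AQ: A={A} ∩ Q={A} → {A} (+0)
site 2, node AHQ: AQ={A} ∪ H={T} → {A,T} (+1)
site 2, node ABHQ: AHQ={A,T} ∩ B={A} → {A} (+0)
site 2, node ABHPQ: ABHQ={A} ∩ P={A} → {A} (+0)
site 3, node AQ: A={A} ∩ Q={A} → {A} (+0)
site 3, node AHQ: AQ={A} ∪ H={G} → {A,G} (+1)
site 3, node ABHQ: AHQ={A,G} ∪ B={C} → {A,C,G} (+1)
site 3, node ABHPQ: ABHQ={A,C,G} ∩ P={C} → {C} (+0)
site 4, node AQ: A={G} ∪ Q={A} → {A,G} (+1)
site 4, node AHQ: AQ={A,G} ∩ H={G} → {G} (+0)
site 4, node ABHQ: AHQ={G} ∪ B={C} → {C,G} (+1)
site 4, node ABHPQ: ABHQ={C,G} ∩ P={G} → {G} (+0)
site 5, node AQ: A={A} ∪ Q={G} → {A,G} (+1)
site 5, node AHQ: AQ={A,G} ∩ H={G} → {G} (+0)
site 5, node ABHQ: AHQ={G} ∪ B={C} → {C,G} (+1)
site 5, node ABHPQ: ABHQ={C,G} ∪ P={A} → {A,C,G} (+1)
per-site changes: [1, 2, 1, 2, 2, 3]; total = 11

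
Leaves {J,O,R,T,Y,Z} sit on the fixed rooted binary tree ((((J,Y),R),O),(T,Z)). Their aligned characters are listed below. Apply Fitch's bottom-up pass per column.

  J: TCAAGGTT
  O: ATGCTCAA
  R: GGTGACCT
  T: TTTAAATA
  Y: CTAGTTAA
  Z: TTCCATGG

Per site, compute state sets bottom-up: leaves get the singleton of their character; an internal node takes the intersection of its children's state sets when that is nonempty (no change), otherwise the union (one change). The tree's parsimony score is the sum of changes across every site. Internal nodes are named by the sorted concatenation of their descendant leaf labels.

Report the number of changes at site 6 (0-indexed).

JY@0: {T} ∪ {C} = {C,T} (union, +1)
JRY@0: {C,T} ∪ {G} = {C,G,T} (union, +1)
JORY@0: {C,G,T} ∪ {A} = {A,C,G,T} (union, +1)
TZ@0: {T} ∩ {T} = {T} (intersection, +0)
JORTYZ@0: {A,C,G,T} ∩ {T} = {T} (intersection, +0)
JY@1: {C} ∪ {T} = {C,T} (union, +1)
JRY@1: {C,T} ∪ {G} = {C,G,T} (union, +1)
JORY@1: {C,G,T} ∩ {T} = {T} (intersection, +0)
TZ@1: {T} ∩ {T} = {T} (intersection, +0)
JORTYZ@1: {T} ∩ {T} = {T} (intersection, +0)
JY@2: {A} ∩ {A} = {A} (intersection, +0)
JRY@2: {A} ∪ {T} = {A,T} (union, +1)
JORY@2: {A,T} ∪ {G} = {A,G,T} (union, +1)
TZ@2: {T} ∪ {C} = {C,T} (union, +1)
JORTYZ@2: {A,G,T} ∩ {C,T} = {T} (intersection, +0)
JY@3: {A} ∪ {G} = {A,G} (union, +1)
JRY@3: {A,G} ∩ {G} = {G} (intersection, +0)
JORY@3: {G} ∪ {C} = {C,G} (union, +1)
TZ@3: {A} ∪ {C} = {A,C} (union, +1)
JORTYZ@3: {C,G} ∩ {A,C} = {C} (intersection, +0)
JY@4: {G} ∪ {T} = {G,T} (union, +1)
JRY@4: {G,T} ∪ {A} = {A,G,T} (union, +1)
JORY@4: {A,G,T} ∩ {T} = {T} (intersection, +0)
TZ@4: {A} ∩ {A} = {A} (intersection, +0)
JORTYZ@4: {T} ∪ {A} = {A,T} (union, +1)
JY@5: {G} ∪ {T} = {G,T} (union, +1)
JRY@5: {G,T} ∪ {C} = {C,G,T} (union, +1)
JORY@5: {C,G,T} ∩ {C} = {C} (intersection, +0)
TZ@5: {A} ∪ {T} = {A,T} (union, +1)
JORTYZ@5: {C} ∪ {A,T} = {A,C,T} (union, +1)
JY@6: {T} ∪ {A} = {A,T} (union, +1)
JRY@6: {A,T} ∪ {C} = {A,C,T} (union, +1)
JORY@6: {A,C,T} ∩ {A} = {A} (intersection, +0)
TZ@6: {T} ∪ {G} = {G,T} (union, +1)
JORTYZ@6: {A} ∪ {G,T} = {A,G,T} (union, +1)
JY@7: {T} ∪ {A} = {A,T} (union, +1)
JRY@7: {A,T} ∩ {T} = {T} (intersection, +0)
JORY@7: {T} ∪ {A} = {A,T} (union, +1)
TZ@7: {A} ∪ {G} = {A,G} (union, +1)
JORTYZ@7: {A,T} ∩ {A,G} = {A} (intersection, +0)
per-site changes: [3, 2, 3, 3, 3, 4, 4, 3]; total = 25

4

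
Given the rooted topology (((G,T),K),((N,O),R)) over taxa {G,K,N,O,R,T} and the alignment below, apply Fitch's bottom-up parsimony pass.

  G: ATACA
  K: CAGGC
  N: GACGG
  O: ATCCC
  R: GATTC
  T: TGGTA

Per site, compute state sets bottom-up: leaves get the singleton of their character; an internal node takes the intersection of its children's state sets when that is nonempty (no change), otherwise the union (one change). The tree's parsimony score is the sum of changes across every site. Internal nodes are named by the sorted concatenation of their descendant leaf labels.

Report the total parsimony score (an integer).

site 0, node GT: G={A} ∪ T={T} → {A,T} (+1)
site 0, node GKT: GT={A,T} ∪ K={C} → {A,C,T} (+1)
site 0, node NO: N={G} ∪ O={A} → {A,G} (+1)
site 0, node NOR: NO={A,G} ∩ R={G} → {G} (+0)
site 0, node GKNORT: GKT={A,C,T} ∪ NOR={G} → {A,C,G,T} (+1)
site 1, node GT: G={T} ∪ T={G} → {G,T} (+1)
site 1, node GKT: GT={G,T} ∪ K={A} → {A,G,T} (+1)
site 1, node NO: N={A} ∪ O={T} → {A,T} (+1)
site 1, node NOR: NO={A,T} ∩ R={A} → {A} (+0)
site 1, node GKNORT: GKT={A,G,T} ∩ NOR={A} → {A} (+0)
site 2, node GT: G={A} ∪ T={G} → {A,G} (+1)
site 2, node GKT: GT={A,G} ∩ K={G} → {G} (+0)
site 2, node NO: N={C} ∩ O={C} → {C} (+0)
site 2, node NOR: NO={C} ∪ R={T} → {C,T} (+1)
site 2, node GKNORT: GKT={G} ∪ NOR={C,T} → {C,G,T} (+1)
site 3, node GT: G={C} ∪ T={T} → {C,T} (+1)
site 3, node GKT: GT={C,T} ∪ K={G} → {C,G,T} (+1)
site 3, node NO: N={G} ∪ O={C} → {C,G} (+1)
site 3, node NOR: NO={C,G} ∪ R={T} → {C,G,T} (+1)
site 3, node GKNORT: GKT={C,G,T} ∩ NOR={C,G,T} → {C,G,T} (+0)
site 4, node GT: G={A} ∩ T={A} → {A} (+0)
site 4, node GKT: GT={A} ∪ K={C} → {A,C} (+1)
site 4, node NO: N={G} ∪ O={C} → {C,G} (+1)
site 4, node NOR: NO={C,G} ∩ R={C} → {C} (+0)
site 4, node GKNORT: GKT={A,C} ∩ NOR={C} → {C} (+0)
per-site changes: [4, 3, 3, 4, 2]; total = 16

16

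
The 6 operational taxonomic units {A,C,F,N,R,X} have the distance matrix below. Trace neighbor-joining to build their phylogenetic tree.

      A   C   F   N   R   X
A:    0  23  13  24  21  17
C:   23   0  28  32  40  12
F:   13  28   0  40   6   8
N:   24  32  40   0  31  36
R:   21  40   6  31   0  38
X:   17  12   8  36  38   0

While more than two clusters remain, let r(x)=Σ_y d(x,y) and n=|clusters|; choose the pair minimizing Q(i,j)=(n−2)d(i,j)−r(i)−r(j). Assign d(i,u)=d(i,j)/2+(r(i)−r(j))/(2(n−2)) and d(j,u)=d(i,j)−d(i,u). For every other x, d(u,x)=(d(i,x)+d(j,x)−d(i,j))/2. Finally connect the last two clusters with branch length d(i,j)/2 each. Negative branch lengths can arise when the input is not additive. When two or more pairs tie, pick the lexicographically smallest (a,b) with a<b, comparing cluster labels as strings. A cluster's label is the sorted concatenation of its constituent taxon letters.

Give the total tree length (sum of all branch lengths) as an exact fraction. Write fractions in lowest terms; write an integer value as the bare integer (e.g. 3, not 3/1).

123/2

1. join F+R (d=6, Q=-207) ⇒ FR; edges |F|=-17/8, |R|=65/8
  updated: d(A,FR)=14, d(C,FR)=31, d(FR,N)=65/2, d(FR,X)=20
2. join C+X (d=12, Q=-147) ⇒ CX; edges |C|=49/6, |X|=23/6
  updated: d(A,CX)=14, d(CX,FR)=39/2, d(CX,N)=28
3. join A+FR (d=14, Q=-90) ⇒ AFR; edges |A|=7/2, |FR|=21/2
  updated: d(AFR,CX)=39/4, d(AFR,N)=85/4
4. join AFR+CX (d=39/4, Q=-59) ⇒ ACFRX; edges |AFR|=3/2, |CX|=33/4
  updated: d(ACFRX,N)=79/4
5. join ACFRX+N (d=79/4) ⇒ ACFNRX; edges |ACFRX|=79/8, |N|=79/8
final tree: (((A:7/2,(F:-17/8,R:65/8):21/2):3/2,(C:49/6,X:23/6):33/4):79/8,N:79/8)
total length: 123/2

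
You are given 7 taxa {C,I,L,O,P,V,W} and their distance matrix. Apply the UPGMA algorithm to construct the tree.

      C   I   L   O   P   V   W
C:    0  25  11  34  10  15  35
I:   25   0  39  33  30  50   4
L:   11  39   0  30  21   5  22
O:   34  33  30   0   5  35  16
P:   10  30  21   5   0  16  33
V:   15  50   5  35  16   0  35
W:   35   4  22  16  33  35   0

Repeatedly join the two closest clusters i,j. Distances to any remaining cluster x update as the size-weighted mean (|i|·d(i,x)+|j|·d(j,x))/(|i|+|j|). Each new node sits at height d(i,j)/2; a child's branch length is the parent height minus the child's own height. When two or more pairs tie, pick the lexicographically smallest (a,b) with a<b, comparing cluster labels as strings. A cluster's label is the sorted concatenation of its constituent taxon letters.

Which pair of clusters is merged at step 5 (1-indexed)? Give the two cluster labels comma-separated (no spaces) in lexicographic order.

1. join I+W (d=4) ⇒ IW; edges |I|=2, |W|=2
  updated: d(C,IW)=30, d(IW,L)=61/2, d(IW,O)=49/2, d(IW,P)=63/2, d(IW,V)=85/2
2. join L+V (d=5) ⇒ LV; edges |L|=5/2, |V|=5/2
  updated: d(C,LV)=13, d(IW,LV)=73/2, d(LV,O)=65/2, d(LV,P)=37/2
3. join O+P (d=5) ⇒ OP; edges |O|=5/2, |P|=5/2
  updated: d(C,OP)=22, d(IW,OP)=28, d(LV,OP)=51/2
4. join C+LV (d=13) ⇒ CLV; edges |C|=13/2, |LV|=4
  updated: d(CLV,IW)=103/3, d(CLV,OP)=73/3
5. join CLV+OP (d=73/3) ⇒ CLOPV; edges |CLV|=17/3, |OP|=29/3
  updated: d(CLOPV,IW)=159/5
6. join CLOPV+IW (d=159/5) ⇒ CILOPVW; edges |CLOPV|=56/15, |IW|=139/10
final tree: (((C:13/2,(L:5/2,V:5/2):4):17/3,(O:5/2,P:5/2):29/3):56/15,(I:2,W:2):139/10)
total length: 862/15

CLV,OP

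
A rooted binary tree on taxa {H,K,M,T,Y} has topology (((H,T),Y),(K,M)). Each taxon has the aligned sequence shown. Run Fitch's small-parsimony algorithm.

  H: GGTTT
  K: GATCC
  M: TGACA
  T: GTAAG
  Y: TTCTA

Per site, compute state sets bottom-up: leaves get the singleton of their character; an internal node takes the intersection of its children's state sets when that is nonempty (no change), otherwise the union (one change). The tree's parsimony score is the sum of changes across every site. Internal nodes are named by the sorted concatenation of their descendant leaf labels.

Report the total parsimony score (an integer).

HT@0: {G} ∩ {G} = {G} (intersection, +0)
HTY@0: {G} ∪ {T} = {G,T} (union, +1)
KM@0: {G} ∪ {T} = {G,T} (union, +1)
HKMTY@0: {G,T} ∩ {G,T} = {G,T} (intersection, +0)
HT@1: {G} ∪ {T} = {G,T} (union, +1)
HTY@1: {G,T} ∩ {T} = {T} (intersection, +0)
KM@1: {A} ∪ {G} = {A,G} (union, +1)
HKMTY@1: {T} ∪ {A,G} = {A,G,T} (union, +1)
HT@2: {T} ∪ {A} = {A,T} (union, +1)
HTY@2: {A,T} ∪ {C} = {A,C,T} (union, +1)
KM@2: {T} ∪ {A} = {A,T} (union, +1)
HKMTY@2: {A,C,T} ∩ {A,T} = {A,T} (intersection, +0)
HT@3: {T} ∪ {A} = {A,T} (union, +1)
HTY@3: {A,T} ∩ {T} = {T} (intersection, +0)
KM@3: {C} ∩ {C} = {C} (intersection, +0)
HKMTY@3: {T} ∪ {C} = {C,T} (union, +1)
HT@4: {T} ∪ {G} = {G,T} (union, +1)
HTY@4: {G,T} ∪ {A} = {A,G,T} (union, +1)
KM@4: {C} ∪ {A} = {A,C} (union, +1)
HKMTY@4: {A,G,T} ∩ {A,C} = {A} (intersection, +0)
per-site changes: [2, 3, 3, 2, 3]; total = 13

13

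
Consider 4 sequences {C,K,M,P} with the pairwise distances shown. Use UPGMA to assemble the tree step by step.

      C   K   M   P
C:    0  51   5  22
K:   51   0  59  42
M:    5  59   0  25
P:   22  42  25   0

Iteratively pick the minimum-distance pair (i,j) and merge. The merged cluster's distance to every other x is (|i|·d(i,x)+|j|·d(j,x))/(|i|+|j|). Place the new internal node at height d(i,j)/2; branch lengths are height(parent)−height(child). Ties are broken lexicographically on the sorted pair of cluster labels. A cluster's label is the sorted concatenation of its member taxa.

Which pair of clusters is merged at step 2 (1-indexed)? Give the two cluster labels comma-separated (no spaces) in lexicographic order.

CM,P

1. join C+M (d=5) ⇒ CM; edges |C|=5/2, |M|=5/2
  updated: d(CM,K)=55, d(CM,P)=47/2
2. join CM+P (d=47/2) ⇒ CMP; edges |CM|=37/4, |P|=47/4
  updated: d(CMP,K)=152/3
3. join CMP+K (d=152/3) ⇒ CKMP; edges |CMP|=163/12, |K|=76/3
final tree: (((C:5/2,M:5/2):37/4,P:47/4):163/12,K:76/3)
total length: 779/12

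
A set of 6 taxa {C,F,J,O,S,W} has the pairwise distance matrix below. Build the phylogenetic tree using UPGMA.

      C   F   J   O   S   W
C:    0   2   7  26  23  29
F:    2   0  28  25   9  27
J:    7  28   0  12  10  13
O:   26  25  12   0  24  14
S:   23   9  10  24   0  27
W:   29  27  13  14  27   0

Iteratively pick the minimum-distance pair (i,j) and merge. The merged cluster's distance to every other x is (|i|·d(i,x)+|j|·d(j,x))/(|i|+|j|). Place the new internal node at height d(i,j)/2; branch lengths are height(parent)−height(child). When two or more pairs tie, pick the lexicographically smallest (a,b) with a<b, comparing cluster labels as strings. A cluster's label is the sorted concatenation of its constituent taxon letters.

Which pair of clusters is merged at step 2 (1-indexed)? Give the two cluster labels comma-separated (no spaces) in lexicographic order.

J,S

1. join C+F (d=2) ⇒ CF; edges |C|=1, |F|=1
  updated: d(CF,J)=35/2, d(CF,O)=51/2, d(CF,S)=16, d(CF,W)=28
2. join J+S (d=10) ⇒ JS; edges |J|=5, |S|=5
  updated: d(CF,JS)=67/4, d(JS,O)=18, d(JS,W)=20
3. join O+W (d=14) ⇒ OW; edges |O|=7, |W|=7
  updated: d(CF,OW)=107/4, d(JS,OW)=19
4. join CF+JS (d=67/4) ⇒ CFJS; edges |CF|=59/8, |JS|=27/8
  updated: d(CFJS,OW)=183/8
5. join CFJS+OW (d=183/8) ⇒ CFJOSW; edges |CFJS|=49/16, |OW|=71/16
final tree: (((C:1,F:1):59/8,(J:5,S:5):27/8):49/16,(O:7,W:7):71/16)
total length: 177/4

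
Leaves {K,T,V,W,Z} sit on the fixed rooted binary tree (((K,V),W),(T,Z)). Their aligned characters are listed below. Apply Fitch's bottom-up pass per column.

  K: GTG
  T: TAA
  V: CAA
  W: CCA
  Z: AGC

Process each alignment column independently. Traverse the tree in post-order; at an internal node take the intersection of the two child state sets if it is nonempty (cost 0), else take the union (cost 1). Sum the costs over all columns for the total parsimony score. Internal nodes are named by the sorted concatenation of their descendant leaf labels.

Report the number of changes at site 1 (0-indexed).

3

KV@0: {G} ∪ {C} = {C,G} (union, +1)
KVW@0: {C,G} ∩ {C} = {C} (intersection, +0)
TZ@0: {T} ∪ {A} = {A,T} (union, +1)
KTVWZ@0: {C} ∪ {A,T} = {A,C,T} (union, +1)
KV@1: {T} ∪ {A} = {A,T} (union, +1)
KVW@1: {A,T} ∪ {C} = {A,C,T} (union, +1)
TZ@1: {A} ∪ {G} = {A,G} (union, +1)
KTVWZ@1: {A,C,T} ∩ {A,G} = {A} (intersection, +0)
KV@2: {G} ∪ {A} = {A,G} (union, +1)
KVW@2: {A,G} ∩ {A} = {A} (intersection, +0)
TZ@2: {A} ∪ {C} = {A,C} (union, +1)
KTVWZ@2: {A} ∩ {A,C} = {A} (intersection, +0)
per-site changes: [3, 3, 2]; total = 8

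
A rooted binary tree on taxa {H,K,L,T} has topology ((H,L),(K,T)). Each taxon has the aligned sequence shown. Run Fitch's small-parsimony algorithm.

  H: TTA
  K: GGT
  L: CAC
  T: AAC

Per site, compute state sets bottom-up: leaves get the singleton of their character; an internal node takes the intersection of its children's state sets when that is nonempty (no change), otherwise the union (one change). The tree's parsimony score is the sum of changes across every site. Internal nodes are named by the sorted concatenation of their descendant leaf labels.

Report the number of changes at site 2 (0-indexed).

[col 0] HL: children H:{T}, L:{C} ∪→ {C,T}; cost 1
[col 0] KT: children K:{G}, T:{A} ∪→ {A,G}; cost 1
[col 0] HKLT: children HL:{C,T}, KT:{A,G} ∪→ {A,C,G,T}; cost 1
[col 1] HL: children H:{T}, L:{A} ∪→ {A,T}; cost 1
[col 1] KT: children K:{G}, T:{A} ∪→ {A,G}; cost 1
[col 1] HKLT: children HL:{A,T}, KT:{A,G} ∩→ {A}; cost 0
[col 2] HL: children H:{A}, L:{C} ∪→ {A,C}; cost 1
[col 2] KT: children K:{T}, T:{C} ∪→ {C,T}; cost 1
[col 2] HKLT: children HL:{A,C}, KT:{C,T} ∩→ {C}; cost 0
per-site changes: [3, 2, 2]; total = 7

2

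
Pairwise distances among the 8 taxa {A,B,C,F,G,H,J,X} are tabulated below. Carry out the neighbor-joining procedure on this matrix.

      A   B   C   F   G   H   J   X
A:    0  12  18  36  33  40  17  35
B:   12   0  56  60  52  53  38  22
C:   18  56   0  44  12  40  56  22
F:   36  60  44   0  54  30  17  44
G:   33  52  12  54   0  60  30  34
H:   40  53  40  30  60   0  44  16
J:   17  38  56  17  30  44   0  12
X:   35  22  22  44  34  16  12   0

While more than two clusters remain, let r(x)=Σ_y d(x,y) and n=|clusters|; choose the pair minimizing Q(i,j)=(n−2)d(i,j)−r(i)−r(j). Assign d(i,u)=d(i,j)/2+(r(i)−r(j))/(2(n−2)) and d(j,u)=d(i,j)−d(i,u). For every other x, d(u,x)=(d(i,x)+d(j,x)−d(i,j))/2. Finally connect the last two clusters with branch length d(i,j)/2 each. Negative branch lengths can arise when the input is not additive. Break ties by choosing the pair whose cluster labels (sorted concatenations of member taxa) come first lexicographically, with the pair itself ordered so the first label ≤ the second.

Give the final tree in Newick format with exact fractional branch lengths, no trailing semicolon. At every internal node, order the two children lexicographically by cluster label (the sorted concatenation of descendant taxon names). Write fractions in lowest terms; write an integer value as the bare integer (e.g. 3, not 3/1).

((((A:-27/20,B:267/20):183/16,(C:15/4,G:33/4):261/16):63/16,(F:225/16,J:47/16):153/16):103/32,(H:97/6,X:-1/6):103/32)

iteration 1: select C,G (d=12, Q=-451); attach at lengths (15/4, 33/4); label the merged cluster CG
  updated: d(A,CG)=39/2, d(B,CG)=48, d(CG,F)=43, d(CG,H)=44, d(CG,J)=37, d(CG,X)=22
iteration 2: select A,B (d=12, Q=-665/2); attach at lengths (-27/20, 267/20); label the merged cluster AB
  updated: d(AB,CG)=111/4, d(AB,F)=42, d(AB,H)=81/2, d(AB,J)=43/2, d(AB,X)=45/2
iteration 3: select F,J (d=17, Q=-479/2); attach at lengths (225/16, 47/16); label the merged cluster FJ
  updated: d(AB,FJ)=93/4, d(CG,FJ)=63/2, d(FJ,H)=57/2, d(FJ,X)=39/2
iteration 4: select H,X (d=16, Q=-161); attach at lengths (97/6, -1/6); label the merged cluster HX
  updated: d(AB,HX)=47/2, d(CG,HX)=25, d(FJ,HX)=16
iteration 5: select AB,CG (d=111/4, Q=-413/4); attach at lengths (183/16, 261/16); label the merged cluster ABCG
  updated: d(ABCG,FJ)=27/2, d(ABCG,HX)=83/8
iteration 6: select ABCG,FJ (d=27/2, Q=-319/8); attach at lengths (63/16, 153/16); label the merged cluster ABCFGJ
  updated: d(ABCFGJ,HX)=103/16
iteration 7: select ABCFGJ,HX (d=103/16); attach at lengths (103/32, 103/32); label the merged cluster ABCFGHJX
final tree: ((((A:-27/20,B:267/20):183/16,(C:15/4,G:33/4):261/16):63/16,(F:225/16,J:47/16):153/16):103/32,(H:97/6,X:-1/6):103/32)
total length: 1675/16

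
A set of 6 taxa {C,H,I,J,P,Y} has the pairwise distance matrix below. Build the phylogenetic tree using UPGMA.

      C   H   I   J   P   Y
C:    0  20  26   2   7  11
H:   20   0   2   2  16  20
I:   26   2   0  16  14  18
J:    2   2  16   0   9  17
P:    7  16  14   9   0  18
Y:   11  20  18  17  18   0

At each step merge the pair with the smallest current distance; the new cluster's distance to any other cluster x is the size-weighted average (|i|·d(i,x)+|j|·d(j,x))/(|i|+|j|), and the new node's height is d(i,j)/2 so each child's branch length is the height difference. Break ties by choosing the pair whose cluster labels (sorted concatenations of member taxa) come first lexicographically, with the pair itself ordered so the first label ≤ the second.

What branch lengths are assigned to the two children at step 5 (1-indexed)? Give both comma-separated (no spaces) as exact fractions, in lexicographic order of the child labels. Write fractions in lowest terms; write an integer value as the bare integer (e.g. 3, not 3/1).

7/12,29/4

1. join C+J (d=2) ⇒ CJ; edges |C|=1, |J|=1
  updated: d(CJ,H)=11, d(CJ,I)=21, d(CJ,P)=8, d(CJ,Y)=14
2. join H+I (d=2) ⇒ HI; edges |H|=1, |I|=1
  updated: d(CJ,HI)=16, d(HI,P)=15, d(HI,Y)=19
3. join CJ+P (d=8) ⇒ CJP; edges |CJ|=3, |P|=4
  updated: d(CJP,HI)=47/3, d(CJP,Y)=46/3
4. join CJP+Y (d=46/3) ⇒ CJPY; edges |CJP|=11/3, |Y|=23/3
  updated: d(CJPY,HI)=33/2
5. join CJPY+HI (d=33/2) ⇒ CHIJPY; edges |CJPY|=7/12, |HI|=29/4
final tree: ((((C:1,J:1):3,P:4):11/3,Y:23/3):7/12,(H:1,I:1):29/4)
total length: 181/6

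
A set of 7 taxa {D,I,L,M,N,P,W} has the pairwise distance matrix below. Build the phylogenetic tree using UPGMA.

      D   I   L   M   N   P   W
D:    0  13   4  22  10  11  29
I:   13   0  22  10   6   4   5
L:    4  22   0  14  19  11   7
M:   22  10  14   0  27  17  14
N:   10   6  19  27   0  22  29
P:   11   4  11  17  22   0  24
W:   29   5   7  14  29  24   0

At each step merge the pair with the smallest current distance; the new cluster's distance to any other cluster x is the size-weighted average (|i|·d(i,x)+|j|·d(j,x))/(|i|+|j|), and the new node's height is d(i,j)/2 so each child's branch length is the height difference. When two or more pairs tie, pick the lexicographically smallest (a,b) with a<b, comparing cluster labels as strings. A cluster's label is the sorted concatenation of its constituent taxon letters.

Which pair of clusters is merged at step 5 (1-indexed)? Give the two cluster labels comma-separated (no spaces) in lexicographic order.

DL,N

step 1: merge (D,L) at d=4; branch lengths D→2, L→2; new cluster DL
  updated: d(DL,I)=35/2, d(DL,M)=18, d(DL,N)=29/2, d(DL,P)=11, d(DL,W)=18
step 2: merge (I,P) at d=4; branch lengths I→2, P→2; new cluster IP
  updated: d(DL,IP)=57/4, d(IP,M)=27/2, d(IP,N)=14, d(IP,W)=29/2
step 3: merge (IP,M) at d=27/2; branch lengths IP→19/4, M→27/4; new cluster IMP
  updated: d(DL,IMP)=31/2, d(IMP,N)=55/3, d(IMP,W)=43/3
step 4: merge (IMP,W) at d=43/3; branch lengths IMP→5/12, W→43/6; new cluster IMPW
  updated: d(DL,IMPW)=129/8, d(IMPW,N)=21
step 5: merge (DL,N) at d=29/2; branch lengths DL→21/4, N→29/4; new cluster DLN
  updated: d(DLN,IMPW)=71/4
step 6: merge (DLN,IMPW) at d=71/4; branch lengths DLN→13/8, IMPW→41/24; new cluster DILMNPW
final tree: (((D:2,L:2):21/4,N:29/4):13/8,(((I:2,P:2):19/4,M:27/4):5/12,W:43/6):41/24)
total length: 515/12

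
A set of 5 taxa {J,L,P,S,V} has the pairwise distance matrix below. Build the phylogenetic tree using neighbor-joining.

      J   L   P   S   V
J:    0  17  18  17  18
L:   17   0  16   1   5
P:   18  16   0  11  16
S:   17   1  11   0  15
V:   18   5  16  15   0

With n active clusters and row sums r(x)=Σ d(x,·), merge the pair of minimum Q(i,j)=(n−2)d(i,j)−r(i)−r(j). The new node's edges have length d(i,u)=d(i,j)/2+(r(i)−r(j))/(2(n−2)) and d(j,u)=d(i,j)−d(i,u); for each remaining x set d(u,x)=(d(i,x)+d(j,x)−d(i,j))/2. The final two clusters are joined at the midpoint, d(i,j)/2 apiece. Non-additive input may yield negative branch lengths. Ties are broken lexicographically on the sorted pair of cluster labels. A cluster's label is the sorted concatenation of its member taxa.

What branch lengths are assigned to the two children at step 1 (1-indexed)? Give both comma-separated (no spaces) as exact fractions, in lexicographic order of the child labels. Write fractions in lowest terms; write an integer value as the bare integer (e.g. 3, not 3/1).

step 1: merge (L,S) at d=1, Q=-80; branch lengths L→-1/3, S→4/3; new cluster LS
  updated: d(J,LS)=33/2, d(LS,P)=13, d(LS,V)=19/2
step 2: merge (J,P) at d=18, Q=-127/2; branch lengths J→83/8, P→61/8; new cluster JP
  updated: d(JP,LS)=23/4, d(JP,V)=8
step 3: merge (JP,LS) at d=23/4, Q=-93/4; branch lengths JP→17/8, LS→29/8; new cluster JLPS
  updated: d(JLPS,V)=47/8
step 4: merge (JLPS,V) at d=47/8; branch lengths JLPS→47/16, V→47/16; new cluster JLPSV
final tree: (((J:83/8,P:61/8):17/8,(L:-1/3,S:4/3):29/8):47/16,V:47/16)
total length: 245/8

-1/3,4/3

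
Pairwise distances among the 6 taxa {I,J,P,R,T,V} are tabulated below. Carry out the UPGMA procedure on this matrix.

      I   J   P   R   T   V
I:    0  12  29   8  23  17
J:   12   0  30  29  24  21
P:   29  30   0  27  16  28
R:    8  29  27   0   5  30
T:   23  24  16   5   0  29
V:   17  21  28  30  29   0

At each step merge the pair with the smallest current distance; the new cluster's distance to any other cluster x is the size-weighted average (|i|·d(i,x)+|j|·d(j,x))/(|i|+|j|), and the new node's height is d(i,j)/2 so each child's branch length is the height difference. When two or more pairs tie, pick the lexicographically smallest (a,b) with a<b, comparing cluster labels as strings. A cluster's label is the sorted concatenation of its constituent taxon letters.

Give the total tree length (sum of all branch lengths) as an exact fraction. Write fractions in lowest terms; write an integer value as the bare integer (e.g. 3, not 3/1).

iteration 1: select R,T (d=5); attach at lengths (5/2, 5/2); label the merged cluster RT
  updated: d(I,RT)=31/2, d(J,RT)=53/2, d(P,RT)=43/2, d(RT,V)=59/2
iteration 2: select I,J (d=12); attach at lengths (6, 6); label the merged cluster IJ
  updated: d(IJ,P)=59/2, d(IJ,RT)=21, d(IJ,V)=19
iteration 3: select IJ,V (d=19); attach at lengths (7/2, 19/2); label the merged cluster IJV
  updated: d(IJV,P)=29, d(IJV,RT)=143/6
iteration 4: select P,RT (d=43/2); attach at lengths (43/4, 33/4); label the merged cluster PRT
  updated: d(IJV,PRT)=230/9
iteration 5: select IJV,PRT (d=230/9); attach at lengths (59/18, 73/36); label the merged cluster IJPRTV
final tree: (((I:6,J:6):7/2,V:19/2):59/18,(P:43/4,(R:5/2,T:5/2):33/4):73/36)
total length: 1955/36

1955/36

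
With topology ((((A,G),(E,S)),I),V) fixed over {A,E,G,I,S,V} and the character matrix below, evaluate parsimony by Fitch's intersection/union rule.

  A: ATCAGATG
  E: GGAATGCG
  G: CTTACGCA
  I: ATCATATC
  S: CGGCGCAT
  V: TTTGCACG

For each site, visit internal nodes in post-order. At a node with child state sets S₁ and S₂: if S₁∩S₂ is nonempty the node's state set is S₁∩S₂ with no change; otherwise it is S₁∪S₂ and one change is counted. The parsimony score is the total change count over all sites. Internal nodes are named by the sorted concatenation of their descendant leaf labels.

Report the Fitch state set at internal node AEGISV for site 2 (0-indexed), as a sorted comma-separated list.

C,T

AG@0: {A} ∪ {C} = {A,C} (union, +1)
ES@0: {G} ∪ {C} = {C,G} (union, +1)
AEGS@0: {A,C} ∩ {C,G} = {C} (intersection, +0)
AEGIS@0: {C} ∪ {A} = {A,C} (union, +1)
AEGISV@0: {A,C} ∪ {T} = {A,C,T} (union, +1)
AG@1: {T} ∩ {T} = {T} (intersection, +0)
ES@1: {G} ∩ {G} = {G} (intersection, +0)
AEGS@1: {T} ∪ {G} = {G,T} (union, +1)
AEGIS@1: {G,T} ∩ {T} = {T} (intersection, +0)
AEGISV@1: {T} ∩ {T} = {T} (intersection, +0)
AG@2: {C} ∪ {T} = {C,T} (union, +1)
ES@2: {A} ∪ {G} = {A,G} (union, +1)
AEGS@2: {C,T} ∪ {A,G} = {A,C,G,T} (union, +1)
AEGIS@2: {A,C,G,T} ∩ {C} = {C} (intersection, +0)
AEGISV@2: {C} ∪ {T} = {C,T} (union, +1)
AG@3: {A} ∩ {A} = {A} (intersection, +0)
ES@3: {A} ∪ {C} = {A,C} (union, +1)
AEGS@3: {A} ∩ {A,C} = {A} (intersection, +0)
AEGIS@3: {A} ∩ {A} = {A} (intersection, +0)
AEGISV@3: {A} ∪ {G} = {A,G} (union, +1)
AG@4: {G} ∪ {C} = {C,G} (union, +1)
ES@4: {T} ∪ {G} = {G,T} (union, +1)
AEGS@4: {C,G} ∩ {G,T} = {G} (intersection, +0)
AEGIS@4: {G} ∪ {T} = {G,T} (union, +1)
AEGISV@4: {G,T} ∪ {C} = {C,G,T} (union, +1)
AG@5: {A} ∪ {G} = {A,G} (union, +1)
ES@5: {G} ∪ {C} = {C,G} (union, +1)
AEGS@5: {A,G} ∩ {C,G} = {G} (intersection, +0)
AEGIS@5: {G} ∪ {A} = {A,G} (union, +1)
AEGISV@5: {A,G} ∩ {A} = {A} (intersection, +0)
AG@6: {T} ∪ {C} = {C,T} (union, +1)
ES@6: {C} ∪ {A} = {A,C} (union, +1)
AEGS@6: {C,T} ∩ {A,C} = {C} (intersection, +0)
AEGIS@6: {C} ∪ {T} = {C,T} (union, +1)
AEGISV@6: {C,T} ∩ {C} = {C} (intersection, +0)
AG@7: {G} ∪ {A} = {A,G} (union, +1)
ES@7: {G} ∪ {T} = {G,T} (union, +1)
AEGS@7: {A,G} ∩ {G,T} = {G} (intersection, +0)
AEGIS@7: {G} ∪ {C} = {C,G} (union, +1)
AEGISV@7: {C,G} ∩ {G} = {G} (intersection, +0)
per-site changes: [4, 1, 4, 2, 4, 3, 3, 3]; total = 24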